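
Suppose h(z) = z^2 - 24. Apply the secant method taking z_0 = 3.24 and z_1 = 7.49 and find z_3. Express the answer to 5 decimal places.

h(3.24) = -13.5024000, h(7.49) = 32.1001000
z_2 = 7.4900000 − 32.1001000·(7.4900000 − 3.2400000) / (32.1001000 − (-13.5024000)) = 7.4900000 − (136.4254250)/(45.6025000) = 4.4983784
h(4.4983784) = -3.7645920
z_3 = 4.4983784 − (-3.7645920)·(4.4983784 − 7.4900000) / (-3.7645920 − 32.1001000) = 4.4983784 − (11.2622347)/(-35.8646920) = 4.8123985

4.81240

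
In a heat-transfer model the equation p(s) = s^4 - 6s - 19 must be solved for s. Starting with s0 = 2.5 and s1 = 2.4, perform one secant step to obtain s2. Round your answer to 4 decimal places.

p(2.5) = 5.062500, p(2.4) = -0.222400
s2 = 2.400000 − (-0.222400)·(2.400000 − 2.500000) / (-0.222400 − 5.062500) = 2.400000 − (0.022240)/(-5.284900) = 2.404208

2.4042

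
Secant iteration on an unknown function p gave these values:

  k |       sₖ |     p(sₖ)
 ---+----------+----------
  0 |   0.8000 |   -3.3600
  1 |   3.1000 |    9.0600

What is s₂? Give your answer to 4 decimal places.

s₂ = 3.1000 − 9.0600·(3.1000 − 0.8000) / (9.0600 − (-3.3600))
   = 3.1000 − (20.838000)/(12.420000) = 1.422222

1.4222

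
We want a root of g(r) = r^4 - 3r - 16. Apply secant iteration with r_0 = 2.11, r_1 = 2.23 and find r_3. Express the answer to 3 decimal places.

2.179

g(2.11) = -2.50881, g(2.23) = 2.03973
r_2 = 2.23000 − 2.03973·(2.23000 − 2.11000) / (2.03973 − (-2.50881)) = 2.23000 − (0.24477)/(4.54854) = 2.17619
g(2.17619) = -0.10083
r_3 = 2.17619 − (-0.10083)·(2.17619 − 2.23000) / (-0.10083 − 2.03973) = 2.17619 − (0.00543)/(-2.14057) = 2.17872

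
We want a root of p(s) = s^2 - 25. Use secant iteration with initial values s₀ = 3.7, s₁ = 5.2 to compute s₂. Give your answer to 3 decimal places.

4.971

p(3.7) = -11.31000, p(5.2) = 2.04000
s₂ = 5.20000 − 2.04000·(5.20000 − 3.70000) / (2.04000 − (-11.31000)) = 5.20000 − (3.06000)/(13.35000) = 4.97079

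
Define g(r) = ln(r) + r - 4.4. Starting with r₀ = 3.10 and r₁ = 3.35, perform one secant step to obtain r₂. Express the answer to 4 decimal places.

g(3.10) = -0.168598, g(3.35) = 0.158960
r₂ = 3.350000 − 0.158960·(3.350000 − 3.100000) / (0.158960 − (-0.168598)) = 3.350000 − (0.039740)/(0.327558) = 3.228678

3.2287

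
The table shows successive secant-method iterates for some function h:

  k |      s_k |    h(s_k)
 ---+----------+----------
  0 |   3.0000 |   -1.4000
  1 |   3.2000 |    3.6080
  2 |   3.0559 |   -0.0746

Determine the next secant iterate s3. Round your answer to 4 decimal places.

3.0588

s3 = 3.0559 − (-0.0746)·(3.0559 − 3.2000) / (-0.0746 − 3.6080)
   = 3.0559 − (0.010750)/(-3.682600) = 3.058819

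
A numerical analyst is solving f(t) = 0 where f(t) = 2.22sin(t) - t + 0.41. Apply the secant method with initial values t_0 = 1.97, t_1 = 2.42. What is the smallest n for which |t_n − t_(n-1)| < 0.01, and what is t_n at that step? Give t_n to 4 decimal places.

n = 4, t_n = 2.2021

f(1.97) = 0.485443, f(2.42) = -0.543510
t_2 = 2.420000 − (-0.543510)·(0.450000)/(-1.028953) = 2.182303;  |Δ| = 0.237697
f(2.182303) = 0.045398
t_3 = 2.182303 − 0.045398·(-0.237697)/(0.588908) = 2.200626;  |Δ| = 0.018324
f(2.200626) = 0.003417
t_4 = 2.200626 − 0.003417·(0.018324)/(-0.041981) = 2.202118;  |Δ| = 0.001491
|t_4 − t_3| = 0.001491 < 0.01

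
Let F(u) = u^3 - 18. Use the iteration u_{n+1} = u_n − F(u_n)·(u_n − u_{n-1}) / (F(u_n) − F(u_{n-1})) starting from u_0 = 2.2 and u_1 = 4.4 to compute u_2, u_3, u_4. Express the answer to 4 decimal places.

F(2.2) = -7.352000, F(4.4) = 67.184000
u_2 = 4.400000 − 67.184000·(4.400000 − 2.200000) / (67.184000 − (-7.352000)) = 4.400000 − (147.804800)/(74.536000) = 2.417001
F(2.417001) = -3.880134
u_3 = 2.417001 − (-3.880134)·(2.417001 − 4.400000) / (-3.880134 − 67.184000) = 2.417001 − (7.694300)/(-71.064134) = 2.525274
F(2.525274) = -1.896309
u_4 = 2.525274 − (-1.896309)·(2.525274 − 2.417001) / (-1.896309 − (-3.880134)) = 2.525274 − (-0.205318)/(1.983824) = 2.628770

2.4170, 2.5253, 2.6288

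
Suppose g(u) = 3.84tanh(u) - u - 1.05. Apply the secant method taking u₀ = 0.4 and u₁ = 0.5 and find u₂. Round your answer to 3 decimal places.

0.396

g(0.4) = 0.00900, g(0.5) = 0.22453
u₂ = 0.50000 − 0.22453·(0.50000 − 0.40000) / (0.22453 − 0.00900) = 0.50000 − (0.02245)/(0.21553) = 0.39582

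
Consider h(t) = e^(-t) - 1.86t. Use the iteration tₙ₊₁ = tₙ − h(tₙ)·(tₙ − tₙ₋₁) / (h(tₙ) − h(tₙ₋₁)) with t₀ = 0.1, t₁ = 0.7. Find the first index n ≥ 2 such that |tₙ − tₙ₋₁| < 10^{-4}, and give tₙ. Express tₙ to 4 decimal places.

h(0.1) = 0.718837, h(0.7) = -0.805415
t₂ = 0.700000 − (-0.805415)·(0.600000)/(-1.524252) = 0.382960;  |Δ| = 0.317040
h(0.382960) = -0.030466
t₃ = 0.382960 − (-0.030466)·(-0.317040)/(0.774949) = 0.370496;  |Δ| = 0.012464
h(0.370496) = 0.001269
t₄ = 0.370496 − 0.001269·(-0.012464)/(0.031734) = 0.370995;  |Δ| = 0.000498
h(0.370995) = -0.000002
t₅ = 0.370995 − (-0.000002)·(0.000498)/(-0.001271) = 0.370994;  |Δ| = 0.000001
|t₅ − t₄| = 0.000001 < 10^{-4}

n = 5, tₙ = 0.3710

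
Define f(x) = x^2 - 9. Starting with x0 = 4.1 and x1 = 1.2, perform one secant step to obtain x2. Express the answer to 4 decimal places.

2.6264

f(4.1) = 7.810000, f(1.2) = -7.560000
x2 = 1.200000 − (-7.560000)·(1.200000 − 4.100000) / (-7.560000 − 7.810000) = 1.200000 − (21.924000)/(-15.370000) = 2.626415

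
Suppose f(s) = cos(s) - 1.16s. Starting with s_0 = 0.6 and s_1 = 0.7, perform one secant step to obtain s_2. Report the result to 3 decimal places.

f(0.6) = 0.12934, f(0.7) = -0.04716
s_2 = 0.70000 − (-0.04716)·(0.70000 − 0.60000) / (-0.04716 − 0.12934) = 0.70000 − (-0.00472)/(-0.17649) = 0.67328

0.673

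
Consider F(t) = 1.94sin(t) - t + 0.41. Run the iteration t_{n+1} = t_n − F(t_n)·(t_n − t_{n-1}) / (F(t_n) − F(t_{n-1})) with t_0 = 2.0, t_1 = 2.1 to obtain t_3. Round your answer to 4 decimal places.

2.0922

F(2.0) = 0.174037, F(2.1) = -0.015374
t_2 = 2.100000 − (-0.015374)·(2.100000 − 2.000000) / (-0.015374 − 0.174037) = 2.100000 − (-0.001537)/(-0.189411) = 2.091883
F(2.091883) = 0.000637
t_3 = 2.091883 − 0.000637·(2.091883 − 2.100000) / (0.000637 − (-0.015374)) = 2.091883 − (-0.000005)/(0.016011) = 2.092206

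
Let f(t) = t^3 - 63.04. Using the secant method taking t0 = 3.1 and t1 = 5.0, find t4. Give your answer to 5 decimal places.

f(3.1) = -33.2490000, f(5.0) = 61.9600000
t2 = 5.0000000 − 61.9600000·(5.0000000 − 3.1000000) / (61.9600000 − (-33.2490000)) = 5.0000000 − (117.7240000)/(95.2090000) = 3.7635203
f(3.7635203) = -9.7331803
t3 = 3.7635203 − (-9.7331803)·(3.7635203 − 5.0000000) / (-9.7331803 − 61.9600000) = 3.7635203 − (12.0348803)/(-71.6931803) = 3.9313867
f(3.9313867) = -2.2772674
t4 = 3.9313867 − (-2.2772674)·(3.9313867 − 3.7635203) / (-2.2772674 − (-9.7331803)) = 3.9313867 − (-0.3822768)/(7.4559129) = 3.9826583

3.98266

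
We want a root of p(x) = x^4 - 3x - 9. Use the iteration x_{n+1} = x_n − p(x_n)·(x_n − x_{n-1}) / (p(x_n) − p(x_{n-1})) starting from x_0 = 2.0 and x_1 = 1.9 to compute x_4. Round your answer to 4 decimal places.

p(2.0) = 1.000000, p(1.9) = -1.667900
x_2 = 1.900000 − (-1.667900)·(1.900000 − 2.000000) / (-1.667900 − 1.000000) = 1.900000 − (0.166790)/(-2.667900) = 1.962517
p(1.962517) = -0.053698
x_3 = 1.962517 − (-0.053698)·(1.962517 − 1.900000) / (-0.053698 − (-1.667900)) = 1.962517 − (-0.003357)/(1.614202) = 1.964597
p(1.964597) = 0.003041
x_4 = 1.964597 − 0.003041·(1.964597 − 1.962517) / (0.003041 − (-0.053698)) = 1.964597 − (0.000006)/(0.056739) = 1.964486

1.9645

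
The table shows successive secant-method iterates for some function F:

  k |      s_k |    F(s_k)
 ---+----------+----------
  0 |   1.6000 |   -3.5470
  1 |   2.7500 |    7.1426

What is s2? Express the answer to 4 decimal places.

1.9816

s2 = 2.7500 − 7.1426·(2.7500 − 1.6000) / (7.1426 − (-3.5470))
   = 2.7500 − (8.213990)/(10.689600) = 1.981591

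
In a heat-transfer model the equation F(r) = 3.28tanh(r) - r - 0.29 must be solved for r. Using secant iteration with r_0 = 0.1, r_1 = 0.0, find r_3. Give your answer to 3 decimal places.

0.128

F(0.1) = -0.06309, F(0.0) = -0.29000
r_2 = 0.00000 − (-0.29000)·(0.00000 − 0.10000) / (-0.29000 − (-0.06309)) = 0.00000 − (0.02900)/(-0.22691) = 0.12780
F(0.12780) = -0.00088
r_3 = 0.12780 − (-0.00088)·(0.12780 − 0.00000) / (-0.00088 − (-0.29000)) = 0.12780 − (-0.00011)/(0.28912) = 0.12819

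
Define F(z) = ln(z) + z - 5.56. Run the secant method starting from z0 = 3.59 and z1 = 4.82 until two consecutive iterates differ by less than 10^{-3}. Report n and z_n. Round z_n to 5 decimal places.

F(3.59) = -0.6918478, F(4.82) = 0.8327739
z2 = 4.8200000 − 0.8327739·(1.2300000)/(1.5246217) = 4.1481534;  |Δ| = 0.6718466
F(4.1481534) = 0.0108167
z3 = 4.1481534 − 0.0108167·(-0.6718466)/(-0.8219573) = 4.1393121;  |Δ| = 0.0088413
F(4.1393121) = -0.0001582
z4 = 4.1393121 − (-0.0001582)·(-0.0088413)/(-0.0109749) = 4.1394396;  |Δ| = 0.0001275
|z4 − z3| = 0.0001275 < 10^{-3}

n = 4, z_n = 4.13944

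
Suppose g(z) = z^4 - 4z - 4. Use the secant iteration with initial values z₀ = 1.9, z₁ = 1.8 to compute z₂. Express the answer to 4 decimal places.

g(1.9) = 1.432100, g(1.8) = -0.702400
z₂ = 1.800000 − (-0.702400)·(1.800000 − 1.900000) / (-0.702400 − 1.432100) = 1.800000 − (0.070240)/(-2.134500) = 1.832907

1.8329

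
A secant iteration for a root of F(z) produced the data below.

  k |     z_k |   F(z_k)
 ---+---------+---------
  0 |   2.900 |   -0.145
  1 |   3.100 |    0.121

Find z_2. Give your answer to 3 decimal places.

z_2 = 3.100 − 0.121·(3.100 − 2.900) / (0.121 − (-0.145))
   = 3.100 − (0.02420)/(0.26600) = 3.00902

3.009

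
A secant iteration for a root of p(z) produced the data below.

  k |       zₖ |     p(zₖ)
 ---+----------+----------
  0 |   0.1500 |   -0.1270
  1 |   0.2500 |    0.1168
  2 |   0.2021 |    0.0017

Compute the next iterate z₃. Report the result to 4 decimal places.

z₃ = 0.2021 − 0.0017·(0.2021 − 0.2500) / (0.0017 − 0.1168)
   = 0.2021 − (-0.000081)/(-0.115100) = 0.201393

0.2014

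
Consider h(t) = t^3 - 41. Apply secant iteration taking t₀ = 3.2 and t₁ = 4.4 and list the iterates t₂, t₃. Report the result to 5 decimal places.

h(3.2) = -8.2320000, h(4.4) = 44.1840000
t₂ = 4.4000000 − 44.1840000·(4.4000000 − 3.2000000) / (44.1840000 − (-8.2320000)) = 4.4000000 − (53.0208000)/(52.4160000) = 3.3884615
h(3.3884615) = -2.0947974
t₃ = 3.3884615 − (-2.0947974)·(3.3884615 − 4.4000000) / (-2.0947974 − 44.1840000) = 3.3884615 − (2.1189681)/(-46.2787974) = 3.4342486

3.38846, 3.43425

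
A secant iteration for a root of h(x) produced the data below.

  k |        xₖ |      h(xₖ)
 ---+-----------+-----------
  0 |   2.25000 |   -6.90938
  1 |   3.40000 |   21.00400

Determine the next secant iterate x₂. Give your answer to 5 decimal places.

2.53466

x₂ = 3.40000 − 21.00400·(3.40000 − 2.25000) / (21.00400 − (-6.90938))
   = 3.40000 − (24.1546000)/(27.9133800) = 2.5346587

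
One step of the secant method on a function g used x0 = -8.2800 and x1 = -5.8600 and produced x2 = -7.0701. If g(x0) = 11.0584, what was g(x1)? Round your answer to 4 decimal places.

-11.0602

The secant line through (-8.2800, 11.0584) and (-5.8600, g(x1)) crosses zero at x2 = -7.0701.
So (-8.2800, 11.0584), (-5.8600, g(x1)), (-7.0701, 0) are collinear:
g(x1) = 11.0584 · (-5.8600 − (-7.0701)) / (-8.2800 − (-7.0701)) = 11.0584 · (1.210100)/(-1.209900) = -11.060228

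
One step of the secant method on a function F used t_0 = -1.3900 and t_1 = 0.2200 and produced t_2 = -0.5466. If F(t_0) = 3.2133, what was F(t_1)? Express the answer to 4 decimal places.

The secant line through (-1.3900, 3.2133) and (0.2200, F(t_1)) crosses zero at t_2 = -0.5466.
So (-1.3900, 3.2133), (0.2200, F(t_1)), (-0.5466, 0) are collinear:
F(t_1) = 3.2133 · (0.2200 − (-0.5466)) / (-1.3900 − (-0.5466)) = 3.2133 · (0.766600)/(-0.843400) = -2.920697

-2.9207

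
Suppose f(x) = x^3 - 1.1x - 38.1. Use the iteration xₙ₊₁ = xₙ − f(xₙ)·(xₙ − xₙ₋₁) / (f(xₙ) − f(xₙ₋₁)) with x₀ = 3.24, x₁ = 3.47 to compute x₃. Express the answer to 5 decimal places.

f(3.24) = -7.6517760, f(3.47) = -0.1350770
x₂ = 3.4700000 − (-0.1350770)·(3.4700000 − 3.2400000) / (-0.1350770 − (-7.6517760)) = 3.4700000 − (-0.0310677)/(7.5166990) = 3.4741332
f(3.4741332) = 0.0098553
x₃ = 3.4741332 − 0.0098553·(3.4741332 − 3.4700000) / (0.0098553 − (-0.1350770)) = 3.4741332 − (0.0000407)/(0.1449323) = 3.4738521

3.47385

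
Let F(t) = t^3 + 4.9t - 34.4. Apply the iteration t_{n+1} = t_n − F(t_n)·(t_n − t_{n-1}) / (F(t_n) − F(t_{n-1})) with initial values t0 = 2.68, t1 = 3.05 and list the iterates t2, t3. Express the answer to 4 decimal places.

2.7483, 2.7541

F(2.68) = -2.019168, F(3.05) = 8.917625
t2 = 3.050000 − 8.917625·(3.050000 − 2.680000) / (8.917625 − (-2.019168)) = 3.050000 − (3.299521)/(10.936793) = 2.748310
F(2.748310) = -0.174725
t3 = 2.748310 − (-0.174725)·(2.748310 − 3.050000) / (-0.174725 − 8.917625) = 2.748310 − (0.052713)/(-9.092350) = 2.754107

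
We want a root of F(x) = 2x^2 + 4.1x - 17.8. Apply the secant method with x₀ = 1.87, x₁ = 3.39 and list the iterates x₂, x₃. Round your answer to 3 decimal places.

2.085, 2.122

F(1.87) = -3.13920, F(3.39) = 19.08320
x₂ = 3.39000 − 19.08320·(3.39000 − 1.87000) / (19.08320 − (-3.13920)) = 3.39000 − (29.00646)/(22.22240) = 2.08472
F(2.08472) = -0.56054
x₃ = 2.08472 − (-0.56054)·(2.08472 − 3.39000) / (-0.56054 − 19.08320) = 2.08472 − (0.73166)/(-19.64374) = 2.12197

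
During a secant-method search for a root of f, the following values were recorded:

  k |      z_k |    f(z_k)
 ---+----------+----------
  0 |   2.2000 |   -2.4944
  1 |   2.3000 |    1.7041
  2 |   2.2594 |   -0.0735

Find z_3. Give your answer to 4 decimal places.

z_3 = 2.2594 − (-0.0735)·(2.2594 − 2.3000) / (-0.0735 − 1.7041)
   = 2.2594 − (0.002984)/(-1.777600) = 2.261079

2.2611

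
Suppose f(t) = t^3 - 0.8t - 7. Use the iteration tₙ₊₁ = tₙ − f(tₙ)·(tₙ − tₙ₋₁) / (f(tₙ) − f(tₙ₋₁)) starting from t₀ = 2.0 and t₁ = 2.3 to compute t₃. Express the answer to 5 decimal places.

2.05136

f(2.0) = -0.6000000, f(2.3) = 3.3270000
t₂ = 2.3000000 − 3.3270000·(2.3000000 − 2.0000000) / (3.3270000 − (-0.6000000)) = 2.3000000 − (0.9981000)/(3.9270000) = 2.0458365
f(2.0458365) = -0.0739288
t₃ = 2.0458365 − (-0.0739288)·(2.0458365 − 2.3000000) / (-0.0739288 − 3.3270000) = 2.0458365 − (0.0187900)/(-3.4009288) = 2.0513615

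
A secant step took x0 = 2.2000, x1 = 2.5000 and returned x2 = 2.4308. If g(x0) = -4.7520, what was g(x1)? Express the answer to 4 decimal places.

1.4248

The secant line through (2.2000, -4.7520) and (2.5000, g(x1)) crosses zero at x2 = 2.4308.
So (2.2000, -4.7520), (2.5000, g(x1)), (2.4308, 0) are collinear:
g(x1) = -4.7520 · (2.5000 − 2.4308) / (2.2000 − 2.4308) = -4.7520 · (0.069200)/(-0.230800) = 1.424776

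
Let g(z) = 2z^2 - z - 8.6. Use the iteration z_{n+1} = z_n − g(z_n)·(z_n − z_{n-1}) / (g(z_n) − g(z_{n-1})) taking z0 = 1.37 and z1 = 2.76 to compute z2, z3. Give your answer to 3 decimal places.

g(1.37) = -6.21620, g(2.76) = 3.87520
z2 = 2.76000 − 3.87520·(2.76000 − 1.37000) / (3.87520 − (-6.21620)) = 2.76000 − (5.38653)/(10.09140) = 2.22623
g(2.22623) = -0.91406
z3 = 2.22623 − (-0.91406)·(2.22623 − 2.76000) / (-0.91406 − 3.87520) = 2.22623 − (0.48790)/(-4.78926) = 2.32810

2.226, 2.328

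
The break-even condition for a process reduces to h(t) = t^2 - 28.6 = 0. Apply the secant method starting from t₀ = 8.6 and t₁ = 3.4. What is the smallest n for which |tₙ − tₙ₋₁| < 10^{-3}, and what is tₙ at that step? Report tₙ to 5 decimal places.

h(8.6) = 45.3600000, h(3.4) = -17.0400000
t₂ = 3.4000000 − (-17.0400000)·(-5.2000000)/(-62.4000000) = 4.8200000;  |Δ| = 1.4200000
h(4.8200000) = -5.3676000
t₃ = 4.8200000 − (-5.3676000)·(1.4200000)/(11.6724000) = 5.4729927;  |Δ| = 0.6529927
h(5.4729927) = 1.3536491
t₄ = 5.4729927 − 1.3536491·(0.6529927)/(6.7212491) = 5.3414810;  |Δ| = 0.1315117
h(5.3414810) = -0.0685809
t₅ = 5.3414810 − (-0.0685809)·(-0.1315117)/(-1.4222300) = 5.3478226;  |Δ| = 0.0063416
h(5.3478226) = -0.0007938
t₆ = 5.3478226 − (-0.0007938)·(0.0063416)/(0.0677871) = 5.3478968;  |Δ| = 0.0000743
|t₆ − t₅| = 0.0000743 < 10^{-3}

n = 6, tₙ = 5.34790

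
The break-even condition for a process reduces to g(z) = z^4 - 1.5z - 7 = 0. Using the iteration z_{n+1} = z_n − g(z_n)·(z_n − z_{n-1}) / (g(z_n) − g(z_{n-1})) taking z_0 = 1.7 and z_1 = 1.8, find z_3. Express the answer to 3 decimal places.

1.762

g(1.7) = -1.19790, g(1.8) = 0.79760
z_2 = 1.80000 − 0.79760·(1.80000 − 1.70000) / (0.79760 − (-1.19790)) = 1.80000 − (0.07976)/(1.99550) = 1.76003
g(1.76003) = -0.04426
z_3 = 1.76003 − (-0.04426)·(1.76003 − 1.80000) / (-0.04426 − 0.79760) = 1.76003 − (0.00177)/(-0.84186) = 1.76213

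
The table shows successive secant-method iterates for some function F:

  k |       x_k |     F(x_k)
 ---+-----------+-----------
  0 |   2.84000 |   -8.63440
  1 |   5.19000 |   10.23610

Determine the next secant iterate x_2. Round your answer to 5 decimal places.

x_2 = 5.19000 − 10.23610·(5.19000 − 2.84000) / (10.23610 − (-8.63440))
   = 5.19000 − (24.0548350)/(18.8705000) = 3.9152677

3.91527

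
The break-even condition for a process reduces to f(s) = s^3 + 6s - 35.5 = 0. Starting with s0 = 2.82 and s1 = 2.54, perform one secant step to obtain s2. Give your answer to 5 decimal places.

2.68049

f(2.82) = 3.8457680, f(2.54) = -3.8729360
s2 = 2.5400000 − (-3.8729360)·(2.5400000 − 2.8200000) / (-3.8729360 − 3.8457680) = 2.5400000 − (1.0844221)/(-7.7187040) = 2.6804928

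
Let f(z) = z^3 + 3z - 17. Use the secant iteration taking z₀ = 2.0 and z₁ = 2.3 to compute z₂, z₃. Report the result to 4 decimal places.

2.1776, 2.1854

f(2.0) = -3.000000, f(2.3) = 2.067000
z₂ = 2.300000 − 2.067000·(2.300000 − 2.000000) / (2.067000 − (-3.000000)) = 2.300000 − (0.620100)/(5.067000) = 2.177620
f(2.177620) = -0.140805
z₃ = 2.177620 − (-0.140805)·(2.177620 − 2.300000) / (-0.140805 − 2.067000) = 2.177620 − (0.017232)/(-2.207805) = 2.185425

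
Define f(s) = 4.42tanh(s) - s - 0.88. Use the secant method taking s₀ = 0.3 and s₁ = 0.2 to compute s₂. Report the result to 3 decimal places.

f(0.3) = 0.10760, f(0.2) = -0.20760
s₂ = 0.20000 − (-0.20760)·(0.20000 − 0.30000) / (-0.20760 − 0.10760) = 0.20000 − (0.02076)/(-0.31520) = 0.26586

0.266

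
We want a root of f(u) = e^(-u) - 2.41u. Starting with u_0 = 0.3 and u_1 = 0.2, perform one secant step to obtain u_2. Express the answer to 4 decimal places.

0.3056

f(0.3) = 0.017818, f(0.2) = 0.336731
u_2 = 0.200000 − 0.336731·(0.200000 − 0.300000) / (0.336731 − 0.017818) = 0.200000 − (-0.033673)/(0.318913) = 0.305587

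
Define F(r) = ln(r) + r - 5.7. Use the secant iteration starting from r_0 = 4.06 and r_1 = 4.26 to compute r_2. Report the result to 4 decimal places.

4.2525

F(4.06) = -0.238817, F(4.26) = 0.009269
r_2 = 4.260000 − 0.009269·(4.260000 − 4.060000) / (0.009269 − (-0.238817)) = 4.260000 − (0.001854)/(0.248086) = 4.252527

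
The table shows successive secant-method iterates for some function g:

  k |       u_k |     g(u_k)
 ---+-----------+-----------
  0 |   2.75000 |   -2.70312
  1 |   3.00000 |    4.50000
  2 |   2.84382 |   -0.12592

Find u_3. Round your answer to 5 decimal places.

u_3 = 2.84382 − (-0.12592)·(2.84382 − 3.00000) / (-0.12592 − 4.50000)
   = 2.84382 − (0.0196662)/(-4.6259200) = 2.8480713

2.84807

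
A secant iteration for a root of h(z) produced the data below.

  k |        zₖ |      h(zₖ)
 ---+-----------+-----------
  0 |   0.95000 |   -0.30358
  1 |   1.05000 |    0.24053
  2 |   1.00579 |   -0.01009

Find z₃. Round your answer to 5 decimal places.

z₃ = 1.00579 − (-0.01009)·(1.00579 − 1.05000) / (-0.01009 − 0.24053)
   = 1.00579 − (0.0004461)/(-0.2506200) = 1.0075699

1.00757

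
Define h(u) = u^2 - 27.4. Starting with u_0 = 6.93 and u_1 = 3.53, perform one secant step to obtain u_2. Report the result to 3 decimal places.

h(6.93) = 20.62490, h(3.53) = -14.93910
u_2 = 3.53000 − (-14.93910)·(3.53000 − 6.93000) / (-14.93910 − 20.62490) = 3.53000 − (50.79294)/(-35.56400) = 4.95821

4.958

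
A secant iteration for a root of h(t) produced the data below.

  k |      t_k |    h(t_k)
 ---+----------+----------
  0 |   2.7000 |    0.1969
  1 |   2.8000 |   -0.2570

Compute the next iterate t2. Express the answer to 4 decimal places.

t2 = 2.8000 − (-0.2570)·(2.8000 − 2.7000) / (-0.2570 − 0.1969)
   = 2.8000 − (-0.025700)/(-0.453900) = 2.743380

2.7434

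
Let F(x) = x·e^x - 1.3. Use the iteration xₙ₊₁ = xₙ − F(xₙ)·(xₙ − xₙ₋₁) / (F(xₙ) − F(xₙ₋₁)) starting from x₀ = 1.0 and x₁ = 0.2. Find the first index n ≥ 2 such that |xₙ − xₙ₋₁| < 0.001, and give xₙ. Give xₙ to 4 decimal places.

n = 6, xₙ = 0.6671

F(1.0) = 1.418282, F(0.2) = -1.055719
x₂ = 0.200000 − (-1.055719)·(-0.800000)/(-2.474001) = 0.541380;  |Δ| = 0.341380
F(0.541380) = -0.369704
x₃ = 0.541380 − (-0.369704)·(0.341380)/(0.686015) = 0.725356;  |Δ| = 0.183975
F(0.725356) = 0.198197
x₄ = 0.725356 − 0.198197·(0.183975)/(0.567901) = 0.661148;  |Δ| = 0.064207
F(0.661148) = -0.019345
x₅ = 0.661148 − (-0.019345)·(-0.064207)/(-0.217542) = 0.666858;  |Δ| = 0.005710
F(0.666858) = -0.000889
x₆ = 0.666858 − (-0.000889)·(0.005710)/(0.018456) = 0.667133;  |Δ| = 0.000275
|x₆ − x₅| = 0.000275 < 0.001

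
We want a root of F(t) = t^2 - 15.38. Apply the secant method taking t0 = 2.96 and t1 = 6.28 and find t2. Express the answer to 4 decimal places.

3.6763

F(2.96) = -6.618400, F(6.28) = 24.058400
t2 = 6.280000 − 24.058400·(6.280000 − 2.960000) / (24.058400 − (-6.618400)) = 6.280000 − (79.873888)/(30.676800) = 3.676277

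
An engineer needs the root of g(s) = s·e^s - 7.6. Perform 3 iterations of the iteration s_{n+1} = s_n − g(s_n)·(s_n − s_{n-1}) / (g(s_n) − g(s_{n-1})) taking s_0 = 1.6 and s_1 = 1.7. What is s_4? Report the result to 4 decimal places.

1.5743

g(1.6) = 0.324852, g(1.7) = 1.705711
s_2 = 1.700000 − 1.705711·(1.700000 − 1.600000) / (1.705711 − 0.324852) = 1.700000 − (0.170571)/(1.380859) = 1.576475
g(1.576475) = 0.026780
s_3 = 1.576475 − 0.026780·(1.576475 − 1.700000) / (0.026780 − 1.705711) = 1.576475 − (-0.003308)/(-1.678930) = 1.574504
g(1.574504) = 0.002254
s_4 = 1.574504 − 0.002254·(1.574504 − 1.576475) / (0.002254 − 0.026780) = 1.574504 − (-0.000004)/(-0.024526) = 1.574323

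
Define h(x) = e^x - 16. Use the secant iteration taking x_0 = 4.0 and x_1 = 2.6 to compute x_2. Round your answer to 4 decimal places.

2.6863

h(4.0) = 38.598150, h(2.6) = -2.536262
x_2 = 2.600000 − (-2.536262)·(2.600000 − 4.000000) / (-2.536262 − 38.598150) = 2.600000 − (3.550767)/(-41.134412) = 2.686321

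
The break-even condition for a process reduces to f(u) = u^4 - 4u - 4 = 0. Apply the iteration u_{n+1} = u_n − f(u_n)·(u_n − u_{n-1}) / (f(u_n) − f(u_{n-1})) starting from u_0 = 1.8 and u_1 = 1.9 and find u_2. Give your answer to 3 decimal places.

1.833

f(1.8) = -0.70240, f(1.9) = 1.43210
u_2 = 1.90000 − 1.43210·(1.90000 − 1.80000) / (1.43210 − (-0.70240)) = 1.90000 − (0.14321)/(2.13450) = 1.83291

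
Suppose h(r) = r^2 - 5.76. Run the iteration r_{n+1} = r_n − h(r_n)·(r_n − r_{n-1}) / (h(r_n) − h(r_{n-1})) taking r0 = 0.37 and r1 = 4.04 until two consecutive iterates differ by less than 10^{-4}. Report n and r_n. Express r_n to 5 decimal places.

h(0.37) = -5.6231000, h(4.04) = 10.5616000
r2 = 4.0400000 − 10.5616000·(3.6700000)/(16.1847000) = 1.6450794;  |Δ| = 2.3949206
h(1.6450794) = -3.0537139
r3 = 1.6450794 − (-3.0537139)·(-2.3949206)/(-13.6153139) = 2.1822247;  |Δ| = 0.5371453
h(2.1822247) = -0.9978953
r4 = 2.1822247 − (-0.9978953)·(0.5371453)/(2.0558185) = 2.4429553;  |Δ| = 0.2607306
h(2.4429553) = 0.2080307
r5 = 2.4429553 − 0.2080307·(0.2607306)/(1.2059260) = 2.3979775;  |Δ| = 0.0449779
h(2.3979775) = -0.0097041
r6 = 2.3979775 − (-0.0097041)·(-0.0449779)/(-0.2177348) = 2.3999821;  |Δ| = 0.0020046
h(2.3999821) = -0.0000861
r7 = 2.3999821 − (-0.0000861)·(0.0020046)/(0.0096180) = 2.4000000;  |Δ| = 0.0000180
|r7 − r6| = 0.0000180 < 10^{-4}

n = 7, r_n = 2.40000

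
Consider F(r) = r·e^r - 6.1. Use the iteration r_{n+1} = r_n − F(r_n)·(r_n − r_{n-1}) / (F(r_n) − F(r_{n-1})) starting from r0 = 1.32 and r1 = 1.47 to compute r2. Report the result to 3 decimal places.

1.440

F(1.32) = -1.15868, F(1.47) = 0.29338
r2 = 1.47000 − 0.29338·(1.47000 − 1.32000) / (0.29338 − (-1.15868)) = 1.47000 − (0.04401)/(1.45206) = 1.43969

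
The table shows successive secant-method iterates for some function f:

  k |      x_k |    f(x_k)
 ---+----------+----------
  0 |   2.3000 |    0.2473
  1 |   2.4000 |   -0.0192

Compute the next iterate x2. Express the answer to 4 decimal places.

2.3928

x2 = 2.4000 − (-0.0192)·(2.4000 − 2.3000) / (-0.0192 − 0.2473)
   = 2.4000 − (-0.001920)/(-0.266500) = 2.392795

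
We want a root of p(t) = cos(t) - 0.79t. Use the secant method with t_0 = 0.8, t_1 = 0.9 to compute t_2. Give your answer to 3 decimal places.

0.842

p(0.8) = 0.06471, p(0.9) = -0.08939
t_2 = 0.90000 − (-0.08939)·(0.90000 − 0.80000) / (-0.08939 − 0.06471) = 0.90000 − (-0.00894)/(-0.15410) = 0.84199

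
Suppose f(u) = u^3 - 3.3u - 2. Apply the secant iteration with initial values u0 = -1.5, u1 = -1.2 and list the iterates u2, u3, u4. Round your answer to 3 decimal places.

f(-1.5) = -0.42500, f(-1.2) = 0.23200
u2 = -1.20000 − 0.23200·(-1.20000 − (-1.50000)) / (0.23200 − (-0.42500)) = -1.20000 − (0.06960)/(0.65700) = -1.30594
f(-1.30594) = 0.08236
u3 = -1.30594 − 0.08236·(-1.30594 − (-1.20000)) / (0.08236 − 0.23200) = -1.30594 − (-0.00872)/(-0.14964) = -1.36424
f(-1.36424) = -0.03706
u4 = -1.36424 − (-0.03706)·(-1.36424 − (-1.30594)) / (-0.03706 − 0.08236) = -1.36424 − (0.00216)/(-0.11941) = -1.34614

-1.306, -1.364, -1.346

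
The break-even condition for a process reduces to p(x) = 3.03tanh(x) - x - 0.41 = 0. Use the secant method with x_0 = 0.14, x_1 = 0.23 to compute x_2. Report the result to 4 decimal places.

p(0.14) = -0.128550, p(0.23) = 0.044866
x_2 = 0.230000 − 0.044866·(0.230000 − 0.140000) / (0.044866 − (-0.128550)) = 0.230000 − (0.004038)/(0.173416) = 0.206715

0.2067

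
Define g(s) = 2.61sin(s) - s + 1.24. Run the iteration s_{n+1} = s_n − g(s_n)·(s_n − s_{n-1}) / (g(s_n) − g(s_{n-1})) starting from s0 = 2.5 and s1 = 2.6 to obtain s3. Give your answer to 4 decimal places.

g(2.5) = 0.302012, g(2.6) = -0.014541
s2 = 2.600000 − (-0.014541)·(2.600000 − 2.500000) / (-0.014541 − 0.302012) = 2.600000 − (-0.001454)/(-0.316554) = 2.595406
g(2.595406) = 0.000312
s3 = 2.595406 − 0.000312·(2.595406 − 2.600000) / (0.000312 − (-0.014541)) = 2.595406 − (-0.000001)/(0.014853) = 2.595503

2.5955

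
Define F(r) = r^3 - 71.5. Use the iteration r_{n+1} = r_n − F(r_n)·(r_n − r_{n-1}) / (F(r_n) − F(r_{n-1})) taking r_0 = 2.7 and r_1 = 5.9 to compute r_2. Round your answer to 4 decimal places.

F(2.7) = -51.817000, F(5.9) = 133.879000
r_2 = 5.900000 − 133.879000·(5.900000 − 2.700000) / (133.879000 − (-51.817000)) = 5.900000 − (428.412800)/(185.696000) = 3.592935

3.5929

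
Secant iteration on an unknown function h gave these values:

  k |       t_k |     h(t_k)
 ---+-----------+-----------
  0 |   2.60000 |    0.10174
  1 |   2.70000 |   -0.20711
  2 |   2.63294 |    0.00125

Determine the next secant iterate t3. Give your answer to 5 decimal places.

2.63334

t3 = 2.63294 − 0.00125·(2.63294 − 2.70000) / (0.00125 − (-0.20711))
   = 2.63294 − (-0.0000838)/(0.2083600) = 2.6333423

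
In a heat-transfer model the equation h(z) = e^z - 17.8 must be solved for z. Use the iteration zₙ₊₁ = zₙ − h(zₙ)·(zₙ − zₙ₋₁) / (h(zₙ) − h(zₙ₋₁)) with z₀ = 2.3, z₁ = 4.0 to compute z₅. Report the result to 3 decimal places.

h(2.3) = -7.82582, h(4.0) = 36.79815
z₂ = 4.00000 − 36.79815·(4.00000 − 2.30000) / (36.79815 − (-7.82582)) = 4.00000 − (62.55686)/(44.62397) = 2.59813
h(2.59813) = -4.36137
z₃ = 2.59813 − (-4.36137)·(2.59813 − 4.00000) / (-4.36137 − 36.79815) = 2.59813 − (6.11406)/(-41.15952) = 2.74668
h(2.74668) = -2.20923
z₄ = 2.74668 − (-2.20923)·(2.74668 − 2.59813) / (-2.20923 − (-4.36137)) = 2.74668 − (-0.32817)/(2.15214) = 2.89917
h(2.89917) = 0.35898
z₅ = 2.89917 − 0.35898·(2.89917 − 2.74668) / (0.35898 − (-2.20923)) = 2.89917 − (0.05474)/(2.56822) = 2.87785

2.878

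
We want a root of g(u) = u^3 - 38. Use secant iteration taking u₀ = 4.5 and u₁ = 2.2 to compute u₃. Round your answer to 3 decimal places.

g(4.5) = 53.12500, g(2.2) = -27.35200
u₂ = 2.20000 − (-27.35200)·(2.20000 − 4.50000) / (-27.35200 − 53.12500) = 2.20000 − (62.90960)/(-80.47700) = 2.98171
g(2.98171) = -11.49085
u₃ = 2.98171 − (-11.49085)·(2.98171 − 2.20000) / (-11.49085 − (-27.35200)) = 2.98171 − (-8.98250)/(15.86115) = 3.54803

3.548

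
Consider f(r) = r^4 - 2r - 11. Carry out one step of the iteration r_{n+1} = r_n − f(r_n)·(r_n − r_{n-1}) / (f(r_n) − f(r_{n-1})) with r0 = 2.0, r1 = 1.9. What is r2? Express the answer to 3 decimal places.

1.964

f(2.0) = 1.00000, f(1.9) = -1.76790
r2 = 1.90000 − (-1.76790)·(1.90000 − 2.00000) / (-1.76790 − 1.00000) = 1.90000 − (0.17679)/(-2.76790) = 1.96387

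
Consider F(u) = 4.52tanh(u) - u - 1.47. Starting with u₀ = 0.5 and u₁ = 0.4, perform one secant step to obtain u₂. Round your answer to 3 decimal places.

F(0.5) = 0.11877, F(0.4) = -0.15263
u₂ = 0.40000 − (-0.15263)·(0.40000 − 0.50000) / (-0.15263 − 0.11877) = 0.40000 − (0.01526)/(-0.27140) = 0.45624

0.456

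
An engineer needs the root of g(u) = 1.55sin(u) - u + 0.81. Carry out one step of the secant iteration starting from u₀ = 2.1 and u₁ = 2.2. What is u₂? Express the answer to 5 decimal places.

2.12596

g(2.1) = 0.0479745, g(2.2) = -0.1368306
u₂ = 2.2000000 − (-0.1368306)·(2.2000000 − 2.1000000) / (-0.1368306 − 0.0479745) = 2.2000000 − (-0.0136831)/(-0.1848051) = 2.1259595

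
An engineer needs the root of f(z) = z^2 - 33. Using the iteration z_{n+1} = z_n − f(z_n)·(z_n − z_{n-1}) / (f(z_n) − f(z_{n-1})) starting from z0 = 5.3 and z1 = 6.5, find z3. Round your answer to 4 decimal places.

f(5.3) = -4.910000, f(6.5) = 9.250000
z2 = 6.500000 − 9.250000·(6.500000 − 5.300000) / (9.250000 − (-4.910000)) = 6.500000 − (11.100000)/(14.160000) = 5.716102
f(5.716102) = -0.326181
z3 = 5.716102 − (-0.326181)·(5.716102 − 6.500000) / (-0.326181 − 9.250000) = 5.716102 − (0.255693)/(-9.576181) = 5.742803

5.7428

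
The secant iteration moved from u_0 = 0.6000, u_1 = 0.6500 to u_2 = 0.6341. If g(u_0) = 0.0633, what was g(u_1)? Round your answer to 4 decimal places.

The secant line through (0.6000, 0.0633) and (0.6500, g(u_1)) crosses zero at u_2 = 0.6341.
So (0.6000, 0.0633), (0.6500, g(u_1)), (0.6341, 0) are collinear:
g(u_1) = 0.0633 · (0.6500 − 0.6341) / (0.6000 − 0.6341) = 0.0633 · (0.015900)/(-0.034100) = -0.029515

-0.0295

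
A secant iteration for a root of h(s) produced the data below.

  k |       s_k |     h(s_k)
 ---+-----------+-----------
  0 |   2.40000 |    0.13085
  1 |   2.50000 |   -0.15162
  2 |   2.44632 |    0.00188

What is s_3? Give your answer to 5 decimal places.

2.44698

s_3 = 2.44632 − 0.00188·(2.44632 − 2.50000) / (0.00188 − (-0.15162))
   = 2.44632 − (-0.0001009)/(0.1535000) = 2.4469774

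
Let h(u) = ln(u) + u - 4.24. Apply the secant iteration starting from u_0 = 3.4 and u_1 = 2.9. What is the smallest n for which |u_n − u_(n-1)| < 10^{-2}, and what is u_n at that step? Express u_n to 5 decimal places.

n = 3, u_n = 3.10652

h(3.4) = 0.3837754, h(2.9) = -0.2752893
u_2 = 2.9000000 − (-0.2752893)·(-0.5000000)/(-0.6590647) = 3.1088484;  |Δ| = 0.2088484
h(3.1088484) = 0.0031008
u_3 = 3.1088484 − 0.0031008·(0.2088484)/(0.2783901) = 3.1065222;  |Δ| = 0.0023262
|u_3 − u_2| = 0.0023262 < 10^{-2}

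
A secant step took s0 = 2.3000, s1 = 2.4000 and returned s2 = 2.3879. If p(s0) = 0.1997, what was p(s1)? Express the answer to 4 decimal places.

The secant line through (2.3000, 0.1997) and (2.4000, p(s1)) crosses zero at s2 = 2.3879.
So (2.3000, 0.1997), (2.4000, p(s1)), (2.3879, 0) are collinear:
p(s1) = 0.1997 · (2.4000 − 2.3879) / (2.3000 − 2.3879) = 0.1997 · (0.012100)/(-0.087900) = -0.027490

-0.0275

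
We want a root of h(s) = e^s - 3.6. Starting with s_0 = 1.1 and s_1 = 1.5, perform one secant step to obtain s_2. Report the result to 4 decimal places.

1.2613

h(1.1) = -0.595834, h(1.5) = 0.881689
s_2 = 1.500000 − 0.881689·(1.500000 − 1.100000) / (0.881689 − (-0.595834)) = 1.500000 − (0.352676)/(1.477523) = 1.261306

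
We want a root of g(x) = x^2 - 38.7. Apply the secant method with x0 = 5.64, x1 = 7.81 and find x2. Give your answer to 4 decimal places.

6.1523

g(5.64) = -6.890400, g(7.81) = 22.296100
x2 = 7.810000 − 22.296100·(7.810000 − 5.640000) / (22.296100 − (-6.890400)) = 7.810000 − (48.382537)/(29.186500) = 6.152297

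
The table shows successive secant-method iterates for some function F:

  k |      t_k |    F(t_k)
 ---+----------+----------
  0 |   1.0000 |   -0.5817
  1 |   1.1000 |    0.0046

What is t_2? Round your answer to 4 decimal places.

t_2 = 1.1000 − 0.0046·(1.1000 − 1.0000) / (0.0046 − (-0.5817))
   = 1.1000 − (0.000460)/(0.586300) = 1.099215

1.0992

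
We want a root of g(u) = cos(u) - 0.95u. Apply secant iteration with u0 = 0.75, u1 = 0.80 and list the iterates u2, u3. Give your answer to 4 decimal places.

0.7616, 0.7617

g(0.75) = 0.019189, g(0.80) = -0.063293
u2 = 0.800000 − (-0.063293)·(0.800000 − 0.750000) / (-0.063293 − 0.019189) = 0.800000 − (-0.003165)/(-0.082482) = 0.761632
g(0.761632) = 0.000160
u3 = 0.761632 − 0.000160·(0.761632 − 0.800000) / (0.000160 − (-0.063293)) = 0.761632 − (-0.000006)/(0.063453) = 0.761729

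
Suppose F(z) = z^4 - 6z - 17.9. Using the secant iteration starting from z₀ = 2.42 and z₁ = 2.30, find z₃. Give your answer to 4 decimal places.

2.3821

F(2.42) = 1.877421, F(2.30) = -3.715900
z₂ = 2.300000 − (-3.715900)·(2.300000 − 2.420000) / (-3.715900 − 1.877421) = 2.300000 − (0.445908)/(-5.593321) = 2.379722
F(2.379722) = -0.107917
z₃ = 2.379722 − (-0.107917)·(2.379722 − 2.300000) / (-0.107917 − (-3.715900)) = 2.379722 − (-0.008603)/(3.607983) = 2.382106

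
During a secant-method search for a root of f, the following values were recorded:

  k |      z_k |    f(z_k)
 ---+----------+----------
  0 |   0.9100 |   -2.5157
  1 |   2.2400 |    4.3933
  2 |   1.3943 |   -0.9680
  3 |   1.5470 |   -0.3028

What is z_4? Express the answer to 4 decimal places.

1.6165

z_4 = 1.5470 − (-0.3028)·(1.5470 − 1.3943) / (-0.3028 − (-0.9680))
   = 1.5470 − (-0.046238)/(0.665200) = 1.616509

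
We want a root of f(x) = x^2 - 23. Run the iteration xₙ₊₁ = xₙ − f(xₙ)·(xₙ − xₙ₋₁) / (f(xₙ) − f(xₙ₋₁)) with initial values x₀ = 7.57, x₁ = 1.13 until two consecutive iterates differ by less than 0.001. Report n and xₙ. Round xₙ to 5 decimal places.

f(7.57) = 34.3049000, f(1.13) = -21.7231000
x₂ = 1.1300000 − (-21.7231000)·(-6.4400000)/(-56.0280000) = 3.6269080;  |Δ| = 2.4969080
f(3.6269080) = -9.8455380
x₃ = 3.6269080 − (-9.8455380)·(2.4969080)/(11.8775620) = 5.6966428;  |Δ| = 2.0697348
f(5.6966428) = 9.4517395
x₄ = 5.6966428 − 9.4517395·(2.0697348)/(19.2972775) = 4.6828939;  |Δ| = 1.0137489
f(4.6828939) = -1.0705045
x₅ = 4.6828939 − (-1.0705045)·(-1.0137489)/(-10.5222440) = 4.7860300;  |Δ| = 0.1031361
f(4.7860300) = -0.0939170
x₆ = 4.7860300 − (-0.0939170)·(0.1031361)/(0.9765875) = 4.7959484;  |Δ| = 0.0099184
f(4.7959484) = 0.0011213
x₇ = 4.7959484 − 0.0011213·(0.0099184)/(0.0950383) = 4.7958314;  |Δ| = 0.0001170
|x₇ − x₆| = 0.0001170 < 0.001

n = 7, xₙ = 4.79583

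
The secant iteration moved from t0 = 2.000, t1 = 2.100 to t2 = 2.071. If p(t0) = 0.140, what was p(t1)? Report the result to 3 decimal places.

-0.057

The secant line through (2.000, 0.140) and (2.100, p(t1)) crosses zero at t2 = 2.071.
So (2.000, 0.140), (2.100, p(t1)), (2.071, 0) are collinear:
p(t1) = 0.140 · (2.100 − 2.071) / (2.000 − 2.071) = 0.140 · (0.02900)/(-0.07100) = -0.05718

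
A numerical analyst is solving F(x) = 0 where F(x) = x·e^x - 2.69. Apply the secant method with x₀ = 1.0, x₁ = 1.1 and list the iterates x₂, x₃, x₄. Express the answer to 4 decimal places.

0.9952, 0.9948, 0.9948

F(1.0) = 0.028282, F(1.1) = 0.614583
x₂ = 1.100000 − 0.614583·(1.100000 − 1.000000) / (0.614583 − 0.028282) = 1.100000 − (0.061458)/(0.586301) = 0.995176
F(0.995176) = 0.002152
x₃ = 0.995176 − 0.002152·(0.995176 − 1.100000) / (0.002152 − 0.614583) = 0.995176 − (-0.000226)/(-0.612431) = 0.994808
F(0.994808) = 0.000164
x₄ = 0.994808 − 0.000164·(0.994808 − 0.995176) / (0.000164 − 0.002152) = 0.994808 − (0.000000)/(-0.001987) = 0.994777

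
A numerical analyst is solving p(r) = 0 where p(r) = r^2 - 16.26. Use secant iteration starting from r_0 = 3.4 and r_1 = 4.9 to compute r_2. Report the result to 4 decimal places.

3.9663

p(3.4) = -4.700000, p(4.9) = 7.750000
r_2 = 4.900000 − 7.750000·(4.900000 − 3.400000) / (7.750000 − (-4.700000)) = 4.900000 − (11.625000)/(12.450000) = 3.966265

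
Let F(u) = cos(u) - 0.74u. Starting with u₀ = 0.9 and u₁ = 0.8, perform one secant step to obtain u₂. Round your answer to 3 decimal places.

0.870

F(0.9) = -0.04439, F(0.8) = 0.10471
u₂ = 0.80000 − 0.10471·(0.80000 − 0.90000) / (0.10471 − (-0.04439)) = 0.80000 − (-0.01047)/(0.14910) = 0.87023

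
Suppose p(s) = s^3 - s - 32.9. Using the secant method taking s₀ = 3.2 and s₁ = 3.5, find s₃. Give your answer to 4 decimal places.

3.3079

p(3.2) = -3.332000, p(3.5) = 6.475000
s₂ = 3.500000 − 6.475000·(3.500000 − 3.200000) / (6.475000 − (-3.332000)) = 3.500000 − (1.942500)/(9.807000) = 3.301927
p(3.301927) = -0.201929
s₃ = 3.301927 − (-0.201929)·(3.301927 − 3.500000) / (-0.201929 − 6.475000) = 3.301927 − (0.039997)/(-6.676929) = 3.307917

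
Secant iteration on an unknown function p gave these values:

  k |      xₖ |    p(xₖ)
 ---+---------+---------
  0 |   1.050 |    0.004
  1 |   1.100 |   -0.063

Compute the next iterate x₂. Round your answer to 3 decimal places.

x₂ = 1.100 − (-0.063)·(1.100 − 1.050) / (-0.063 − 0.004)
   = 1.100 − (-0.00315)/(-0.06700) = 1.05299

1.053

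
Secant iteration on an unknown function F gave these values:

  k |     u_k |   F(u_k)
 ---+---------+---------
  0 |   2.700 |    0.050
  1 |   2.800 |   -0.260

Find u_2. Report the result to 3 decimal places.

u_2 = 2.800 − (-0.260)·(2.800 − 2.700) / (-0.260 − 0.050)
   = 2.800 − (-0.02600)/(-0.31000) = 2.71613

2.716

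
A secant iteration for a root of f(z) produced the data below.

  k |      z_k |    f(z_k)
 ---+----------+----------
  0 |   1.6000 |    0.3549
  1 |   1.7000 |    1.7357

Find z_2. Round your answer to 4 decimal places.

1.5743

z_2 = 1.7000 − 1.7357·(1.7000 − 1.6000) / (1.7357 − 0.3549)
   = 1.7000 − (0.173570)/(1.380800) = 1.574298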